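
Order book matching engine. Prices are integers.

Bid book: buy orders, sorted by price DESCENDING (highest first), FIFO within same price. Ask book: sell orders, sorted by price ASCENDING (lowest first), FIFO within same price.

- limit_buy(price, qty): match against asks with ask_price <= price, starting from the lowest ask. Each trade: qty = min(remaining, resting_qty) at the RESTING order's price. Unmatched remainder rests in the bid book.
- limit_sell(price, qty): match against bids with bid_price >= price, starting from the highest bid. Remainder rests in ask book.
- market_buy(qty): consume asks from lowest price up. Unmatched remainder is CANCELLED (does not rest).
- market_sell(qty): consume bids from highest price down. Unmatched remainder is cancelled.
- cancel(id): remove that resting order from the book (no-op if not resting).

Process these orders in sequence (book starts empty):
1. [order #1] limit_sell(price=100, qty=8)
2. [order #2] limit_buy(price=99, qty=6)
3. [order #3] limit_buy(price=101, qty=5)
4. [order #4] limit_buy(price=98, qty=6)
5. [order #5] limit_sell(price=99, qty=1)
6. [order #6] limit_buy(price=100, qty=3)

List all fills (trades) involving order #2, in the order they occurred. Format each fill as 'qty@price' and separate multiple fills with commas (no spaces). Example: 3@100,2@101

After op 1 [order #1] limit_sell(price=100, qty=8): fills=none; bids=[-] asks=[#1:8@100]
After op 2 [order #2] limit_buy(price=99, qty=6): fills=none; bids=[#2:6@99] asks=[#1:8@100]
After op 3 [order #3] limit_buy(price=101, qty=5): fills=#3x#1:5@100; bids=[#2:6@99] asks=[#1:3@100]
After op 4 [order #4] limit_buy(price=98, qty=6): fills=none; bids=[#2:6@99 #4:6@98] asks=[#1:3@100]
After op 5 [order #5] limit_sell(price=99, qty=1): fills=#2x#5:1@99; bids=[#2:5@99 #4:6@98] asks=[#1:3@100]
After op 6 [order #6] limit_buy(price=100, qty=3): fills=#6x#1:3@100; bids=[#2:5@99 #4:6@98] asks=[-]

Answer: 1@99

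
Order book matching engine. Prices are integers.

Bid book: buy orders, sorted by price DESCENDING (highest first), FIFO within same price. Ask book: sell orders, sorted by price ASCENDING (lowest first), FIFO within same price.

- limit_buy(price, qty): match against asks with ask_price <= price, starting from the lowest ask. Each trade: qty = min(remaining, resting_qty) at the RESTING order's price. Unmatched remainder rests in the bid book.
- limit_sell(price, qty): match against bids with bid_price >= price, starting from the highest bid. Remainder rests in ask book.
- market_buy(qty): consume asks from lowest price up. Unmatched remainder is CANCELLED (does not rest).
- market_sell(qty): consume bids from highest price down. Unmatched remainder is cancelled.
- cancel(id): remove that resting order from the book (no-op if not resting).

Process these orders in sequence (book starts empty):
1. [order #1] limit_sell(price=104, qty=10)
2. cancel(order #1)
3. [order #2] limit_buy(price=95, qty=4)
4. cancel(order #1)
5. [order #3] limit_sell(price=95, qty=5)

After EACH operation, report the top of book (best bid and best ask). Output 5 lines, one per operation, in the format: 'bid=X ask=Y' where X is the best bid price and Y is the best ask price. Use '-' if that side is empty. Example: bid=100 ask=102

After op 1 [order #1] limit_sell(price=104, qty=10): fills=none; bids=[-] asks=[#1:10@104]
After op 2 cancel(order #1): fills=none; bids=[-] asks=[-]
After op 3 [order #2] limit_buy(price=95, qty=4): fills=none; bids=[#2:4@95] asks=[-]
After op 4 cancel(order #1): fills=none; bids=[#2:4@95] asks=[-]
After op 5 [order #3] limit_sell(price=95, qty=5): fills=#2x#3:4@95; bids=[-] asks=[#3:1@95]

Answer: bid=- ask=104
bid=- ask=-
bid=95 ask=-
bid=95 ask=-
bid=- ask=95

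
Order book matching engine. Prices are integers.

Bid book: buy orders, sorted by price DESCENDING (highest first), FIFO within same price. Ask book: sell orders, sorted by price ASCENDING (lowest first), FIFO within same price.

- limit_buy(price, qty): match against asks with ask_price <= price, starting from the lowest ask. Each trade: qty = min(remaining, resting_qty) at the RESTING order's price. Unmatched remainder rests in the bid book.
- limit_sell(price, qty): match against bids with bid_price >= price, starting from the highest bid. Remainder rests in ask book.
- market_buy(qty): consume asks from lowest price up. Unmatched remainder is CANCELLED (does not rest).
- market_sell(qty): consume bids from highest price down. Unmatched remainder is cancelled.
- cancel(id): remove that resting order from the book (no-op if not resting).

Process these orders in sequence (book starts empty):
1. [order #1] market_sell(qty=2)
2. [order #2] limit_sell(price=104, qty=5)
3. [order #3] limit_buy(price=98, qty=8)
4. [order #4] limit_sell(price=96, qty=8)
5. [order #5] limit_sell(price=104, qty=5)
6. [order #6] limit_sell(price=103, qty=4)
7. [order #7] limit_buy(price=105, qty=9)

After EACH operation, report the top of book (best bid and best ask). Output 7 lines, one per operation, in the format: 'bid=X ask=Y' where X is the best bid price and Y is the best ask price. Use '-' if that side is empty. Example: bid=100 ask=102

After op 1 [order #1] market_sell(qty=2): fills=none; bids=[-] asks=[-]
After op 2 [order #2] limit_sell(price=104, qty=5): fills=none; bids=[-] asks=[#2:5@104]
After op 3 [order #3] limit_buy(price=98, qty=8): fills=none; bids=[#3:8@98] asks=[#2:5@104]
After op 4 [order #4] limit_sell(price=96, qty=8): fills=#3x#4:8@98; bids=[-] asks=[#2:5@104]
After op 5 [order #5] limit_sell(price=104, qty=5): fills=none; bids=[-] asks=[#2:5@104 #5:5@104]
After op 6 [order #6] limit_sell(price=103, qty=4): fills=none; bids=[-] asks=[#6:4@103 #2:5@104 #5:5@104]
After op 7 [order #7] limit_buy(price=105, qty=9): fills=#7x#6:4@103 #7x#2:5@104; bids=[-] asks=[#5:5@104]

Answer: bid=- ask=-
bid=- ask=104
bid=98 ask=104
bid=- ask=104
bid=- ask=104
bid=- ask=103
bid=- ask=104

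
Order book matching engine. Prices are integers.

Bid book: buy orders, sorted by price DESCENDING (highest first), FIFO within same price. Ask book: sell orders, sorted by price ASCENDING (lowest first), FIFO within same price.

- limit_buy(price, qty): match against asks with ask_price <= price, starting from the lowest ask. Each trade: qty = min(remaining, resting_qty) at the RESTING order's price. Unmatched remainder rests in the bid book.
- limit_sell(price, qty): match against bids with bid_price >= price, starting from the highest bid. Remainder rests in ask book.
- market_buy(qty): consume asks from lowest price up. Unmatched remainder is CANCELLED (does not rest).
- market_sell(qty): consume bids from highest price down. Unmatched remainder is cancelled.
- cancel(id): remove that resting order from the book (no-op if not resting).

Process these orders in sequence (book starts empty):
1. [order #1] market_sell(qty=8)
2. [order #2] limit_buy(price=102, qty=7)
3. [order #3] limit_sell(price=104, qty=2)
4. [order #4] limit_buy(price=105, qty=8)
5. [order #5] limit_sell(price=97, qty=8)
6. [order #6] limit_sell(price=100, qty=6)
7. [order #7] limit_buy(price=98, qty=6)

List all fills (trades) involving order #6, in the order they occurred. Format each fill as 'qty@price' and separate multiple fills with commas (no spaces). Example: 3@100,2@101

After op 1 [order #1] market_sell(qty=8): fills=none; bids=[-] asks=[-]
After op 2 [order #2] limit_buy(price=102, qty=7): fills=none; bids=[#2:7@102] asks=[-]
After op 3 [order #3] limit_sell(price=104, qty=2): fills=none; bids=[#2:7@102] asks=[#3:2@104]
After op 4 [order #4] limit_buy(price=105, qty=8): fills=#4x#3:2@104; bids=[#4:6@105 #2:7@102] asks=[-]
After op 5 [order #5] limit_sell(price=97, qty=8): fills=#4x#5:6@105 #2x#5:2@102; bids=[#2:5@102] asks=[-]
After op 6 [order #6] limit_sell(price=100, qty=6): fills=#2x#6:5@102; bids=[-] asks=[#6:1@100]
After op 7 [order #7] limit_buy(price=98, qty=6): fills=none; bids=[#7:6@98] asks=[#6:1@100]

Answer: 5@102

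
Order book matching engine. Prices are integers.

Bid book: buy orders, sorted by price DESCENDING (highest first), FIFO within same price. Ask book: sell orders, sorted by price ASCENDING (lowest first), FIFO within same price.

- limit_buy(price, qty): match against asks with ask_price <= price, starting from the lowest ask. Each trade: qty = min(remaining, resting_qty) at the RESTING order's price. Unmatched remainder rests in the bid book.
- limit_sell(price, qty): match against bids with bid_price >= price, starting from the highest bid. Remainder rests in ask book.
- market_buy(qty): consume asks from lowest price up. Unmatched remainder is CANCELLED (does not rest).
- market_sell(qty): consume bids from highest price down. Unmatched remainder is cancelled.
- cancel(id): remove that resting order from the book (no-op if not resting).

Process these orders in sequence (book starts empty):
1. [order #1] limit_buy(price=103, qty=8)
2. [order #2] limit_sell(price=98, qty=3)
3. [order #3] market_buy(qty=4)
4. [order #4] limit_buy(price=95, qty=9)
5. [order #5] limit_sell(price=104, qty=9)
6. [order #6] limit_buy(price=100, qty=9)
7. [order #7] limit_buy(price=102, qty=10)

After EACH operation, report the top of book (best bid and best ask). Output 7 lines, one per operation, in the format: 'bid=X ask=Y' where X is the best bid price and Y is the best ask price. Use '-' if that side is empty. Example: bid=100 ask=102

After op 1 [order #1] limit_buy(price=103, qty=8): fills=none; bids=[#1:8@103] asks=[-]
After op 2 [order #2] limit_sell(price=98, qty=3): fills=#1x#2:3@103; bids=[#1:5@103] asks=[-]
After op 3 [order #3] market_buy(qty=4): fills=none; bids=[#1:5@103] asks=[-]
After op 4 [order #4] limit_buy(price=95, qty=9): fills=none; bids=[#1:5@103 #4:9@95] asks=[-]
After op 5 [order #5] limit_sell(price=104, qty=9): fills=none; bids=[#1:5@103 #4:9@95] asks=[#5:9@104]
After op 6 [order #6] limit_buy(price=100, qty=9): fills=none; bids=[#1:5@103 #6:9@100 #4:9@95] asks=[#5:9@104]
After op 7 [order #7] limit_buy(price=102, qty=10): fills=none; bids=[#1:5@103 #7:10@102 #6:9@100 #4:9@95] asks=[#5:9@104]

Answer: bid=103 ask=-
bid=103 ask=-
bid=103 ask=-
bid=103 ask=-
bid=103 ask=104
bid=103 ask=104
bid=103 ask=104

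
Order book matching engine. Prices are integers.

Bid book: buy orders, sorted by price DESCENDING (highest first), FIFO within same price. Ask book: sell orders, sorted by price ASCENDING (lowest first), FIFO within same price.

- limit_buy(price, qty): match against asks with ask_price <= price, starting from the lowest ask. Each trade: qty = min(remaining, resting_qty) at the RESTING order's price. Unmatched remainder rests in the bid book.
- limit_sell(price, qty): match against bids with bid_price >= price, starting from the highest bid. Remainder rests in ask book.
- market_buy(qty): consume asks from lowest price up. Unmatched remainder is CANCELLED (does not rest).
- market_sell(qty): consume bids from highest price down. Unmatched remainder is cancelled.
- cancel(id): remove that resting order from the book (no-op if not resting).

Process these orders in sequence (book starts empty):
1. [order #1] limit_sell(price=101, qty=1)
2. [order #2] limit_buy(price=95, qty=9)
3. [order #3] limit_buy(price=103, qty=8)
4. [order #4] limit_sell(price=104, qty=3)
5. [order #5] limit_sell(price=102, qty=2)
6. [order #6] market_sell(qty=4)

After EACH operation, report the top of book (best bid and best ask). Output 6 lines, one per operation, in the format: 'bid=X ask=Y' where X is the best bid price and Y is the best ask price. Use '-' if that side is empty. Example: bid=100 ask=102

After op 1 [order #1] limit_sell(price=101, qty=1): fills=none; bids=[-] asks=[#1:1@101]
After op 2 [order #2] limit_buy(price=95, qty=9): fills=none; bids=[#2:9@95] asks=[#1:1@101]
After op 3 [order #3] limit_buy(price=103, qty=8): fills=#3x#1:1@101; bids=[#3:7@103 #2:9@95] asks=[-]
After op 4 [order #4] limit_sell(price=104, qty=3): fills=none; bids=[#3:7@103 #2:9@95] asks=[#4:3@104]
After op 5 [order #5] limit_sell(price=102, qty=2): fills=#3x#5:2@103; bids=[#3:5@103 #2:9@95] asks=[#4:3@104]
After op 6 [order #6] market_sell(qty=4): fills=#3x#6:4@103; bids=[#3:1@103 #2:9@95] asks=[#4:3@104]

Answer: bid=- ask=101
bid=95 ask=101
bid=103 ask=-
bid=103 ask=104
bid=103 ask=104
bid=103 ask=104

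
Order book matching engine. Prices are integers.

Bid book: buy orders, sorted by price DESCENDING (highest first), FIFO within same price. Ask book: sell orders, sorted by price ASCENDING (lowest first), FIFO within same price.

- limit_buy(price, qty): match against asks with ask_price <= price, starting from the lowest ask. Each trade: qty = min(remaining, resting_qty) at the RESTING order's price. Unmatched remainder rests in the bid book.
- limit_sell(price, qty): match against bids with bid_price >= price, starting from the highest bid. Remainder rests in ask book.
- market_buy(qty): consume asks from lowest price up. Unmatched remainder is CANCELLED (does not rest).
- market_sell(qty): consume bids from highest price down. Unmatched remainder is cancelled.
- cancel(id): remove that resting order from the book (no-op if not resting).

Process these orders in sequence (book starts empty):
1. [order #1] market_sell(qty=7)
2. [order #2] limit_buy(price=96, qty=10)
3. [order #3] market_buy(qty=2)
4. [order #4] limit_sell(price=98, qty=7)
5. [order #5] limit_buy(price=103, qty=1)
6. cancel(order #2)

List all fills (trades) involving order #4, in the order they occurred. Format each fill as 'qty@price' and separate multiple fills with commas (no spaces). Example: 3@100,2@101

After op 1 [order #1] market_sell(qty=7): fills=none; bids=[-] asks=[-]
After op 2 [order #2] limit_buy(price=96, qty=10): fills=none; bids=[#2:10@96] asks=[-]
After op 3 [order #3] market_buy(qty=2): fills=none; bids=[#2:10@96] asks=[-]
After op 4 [order #4] limit_sell(price=98, qty=7): fills=none; bids=[#2:10@96] asks=[#4:7@98]
After op 5 [order #5] limit_buy(price=103, qty=1): fills=#5x#4:1@98; bids=[#2:10@96] asks=[#4:6@98]
After op 6 cancel(order #2): fills=none; bids=[-] asks=[#4:6@98]

Answer: 1@98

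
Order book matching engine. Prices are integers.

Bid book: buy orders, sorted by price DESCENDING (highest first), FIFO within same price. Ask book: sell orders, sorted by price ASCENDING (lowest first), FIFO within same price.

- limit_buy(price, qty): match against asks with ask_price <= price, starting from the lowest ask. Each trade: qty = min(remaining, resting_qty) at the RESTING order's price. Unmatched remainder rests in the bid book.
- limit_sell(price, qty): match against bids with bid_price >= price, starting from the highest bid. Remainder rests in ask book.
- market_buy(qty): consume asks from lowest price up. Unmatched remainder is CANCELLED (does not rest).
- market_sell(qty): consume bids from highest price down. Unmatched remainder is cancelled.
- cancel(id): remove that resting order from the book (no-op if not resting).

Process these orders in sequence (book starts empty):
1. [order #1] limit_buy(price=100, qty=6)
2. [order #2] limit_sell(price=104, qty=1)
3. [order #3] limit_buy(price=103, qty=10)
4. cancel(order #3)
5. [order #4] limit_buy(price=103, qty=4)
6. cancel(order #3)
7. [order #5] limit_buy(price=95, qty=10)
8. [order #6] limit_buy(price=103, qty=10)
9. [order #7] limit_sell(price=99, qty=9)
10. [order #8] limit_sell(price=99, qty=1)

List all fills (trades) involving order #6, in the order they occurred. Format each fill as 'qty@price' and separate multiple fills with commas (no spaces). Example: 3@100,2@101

Answer: 5@103,1@103

Derivation:
After op 1 [order #1] limit_buy(price=100, qty=6): fills=none; bids=[#1:6@100] asks=[-]
After op 2 [order #2] limit_sell(price=104, qty=1): fills=none; bids=[#1:6@100] asks=[#2:1@104]
After op 3 [order #3] limit_buy(price=103, qty=10): fills=none; bids=[#3:10@103 #1:6@100] asks=[#2:1@104]
After op 4 cancel(order #3): fills=none; bids=[#1:6@100] asks=[#2:1@104]
After op 5 [order #4] limit_buy(price=103, qty=4): fills=none; bids=[#4:4@103 #1:6@100] asks=[#2:1@104]
After op 6 cancel(order #3): fills=none; bids=[#4:4@103 #1:6@100] asks=[#2:1@104]
After op 7 [order #5] limit_buy(price=95, qty=10): fills=none; bids=[#4:4@103 #1:6@100 #5:10@95] asks=[#2:1@104]
After op 8 [order #6] limit_buy(price=103, qty=10): fills=none; bids=[#4:4@103 #6:10@103 #1:6@100 #5:10@95] asks=[#2:1@104]
After op 9 [order #7] limit_sell(price=99, qty=9): fills=#4x#7:4@103 #6x#7:5@103; bids=[#6:5@103 #1:6@100 #5:10@95] asks=[#2:1@104]
After op 10 [order #8] limit_sell(price=99, qty=1): fills=#6x#8:1@103; bids=[#6:4@103 #1:6@100 #5:10@95] asks=[#2:1@104]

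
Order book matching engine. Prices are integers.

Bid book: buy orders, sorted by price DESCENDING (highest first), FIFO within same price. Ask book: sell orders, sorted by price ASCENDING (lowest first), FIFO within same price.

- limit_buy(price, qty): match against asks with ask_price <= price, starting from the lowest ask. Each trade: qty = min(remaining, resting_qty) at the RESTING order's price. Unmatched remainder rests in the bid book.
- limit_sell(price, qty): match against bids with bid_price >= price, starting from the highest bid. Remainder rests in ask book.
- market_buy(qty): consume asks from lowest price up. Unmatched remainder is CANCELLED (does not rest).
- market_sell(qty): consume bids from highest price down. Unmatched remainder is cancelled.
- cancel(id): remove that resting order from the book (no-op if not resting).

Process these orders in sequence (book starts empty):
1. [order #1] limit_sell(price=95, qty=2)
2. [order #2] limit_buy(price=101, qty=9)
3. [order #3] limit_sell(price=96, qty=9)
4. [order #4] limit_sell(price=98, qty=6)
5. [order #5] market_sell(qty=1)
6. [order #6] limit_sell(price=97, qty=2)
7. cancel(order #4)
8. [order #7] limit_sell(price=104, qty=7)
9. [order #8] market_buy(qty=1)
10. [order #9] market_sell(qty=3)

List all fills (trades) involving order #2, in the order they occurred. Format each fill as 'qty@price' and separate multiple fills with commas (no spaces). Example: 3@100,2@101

Answer: 2@95,7@101

Derivation:
After op 1 [order #1] limit_sell(price=95, qty=2): fills=none; bids=[-] asks=[#1:2@95]
After op 2 [order #2] limit_buy(price=101, qty=9): fills=#2x#1:2@95; bids=[#2:7@101] asks=[-]
After op 3 [order #3] limit_sell(price=96, qty=9): fills=#2x#3:7@101; bids=[-] asks=[#3:2@96]
After op 4 [order #4] limit_sell(price=98, qty=6): fills=none; bids=[-] asks=[#3:2@96 #4:6@98]
After op 5 [order #5] market_sell(qty=1): fills=none; bids=[-] asks=[#3:2@96 #4:6@98]
After op 6 [order #6] limit_sell(price=97, qty=2): fills=none; bids=[-] asks=[#3:2@96 #6:2@97 #4:6@98]
After op 7 cancel(order #4): fills=none; bids=[-] asks=[#3:2@96 #6:2@97]
After op 8 [order #7] limit_sell(price=104, qty=7): fills=none; bids=[-] asks=[#3:2@96 #6:2@97 #7:7@104]
After op 9 [order #8] market_buy(qty=1): fills=#8x#3:1@96; bids=[-] asks=[#3:1@96 #6:2@97 #7:7@104]
After op 10 [order #9] market_sell(qty=3): fills=none; bids=[-] asks=[#3:1@96 #6:2@97 #7:7@104]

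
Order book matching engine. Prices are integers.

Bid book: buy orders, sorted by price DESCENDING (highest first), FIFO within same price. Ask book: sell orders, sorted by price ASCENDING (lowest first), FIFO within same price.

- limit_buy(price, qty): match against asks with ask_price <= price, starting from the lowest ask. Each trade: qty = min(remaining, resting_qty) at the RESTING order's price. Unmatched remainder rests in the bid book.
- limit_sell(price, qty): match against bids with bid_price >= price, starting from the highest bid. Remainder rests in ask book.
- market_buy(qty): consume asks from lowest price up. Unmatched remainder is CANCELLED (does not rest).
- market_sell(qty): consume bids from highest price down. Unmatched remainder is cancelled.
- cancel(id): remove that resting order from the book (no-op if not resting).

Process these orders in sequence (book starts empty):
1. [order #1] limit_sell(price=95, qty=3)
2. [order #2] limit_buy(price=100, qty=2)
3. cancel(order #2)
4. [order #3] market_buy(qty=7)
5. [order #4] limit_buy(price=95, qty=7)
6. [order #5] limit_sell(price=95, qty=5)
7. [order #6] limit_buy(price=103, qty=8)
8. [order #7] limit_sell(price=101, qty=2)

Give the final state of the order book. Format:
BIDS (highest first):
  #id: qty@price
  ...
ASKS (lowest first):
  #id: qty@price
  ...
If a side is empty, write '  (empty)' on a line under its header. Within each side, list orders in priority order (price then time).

After op 1 [order #1] limit_sell(price=95, qty=3): fills=none; bids=[-] asks=[#1:3@95]
After op 2 [order #2] limit_buy(price=100, qty=2): fills=#2x#1:2@95; bids=[-] asks=[#1:1@95]
After op 3 cancel(order #2): fills=none; bids=[-] asks=[#1:1@95]
After op 4 [order #3] market_buy(qty=7): fills=#3x#1:1@95; bids=[-] asks=[-]
After op 5 [order #4] limit_buy(price=95, qty=7): fills=none; bids=[#4:7@95] asks=[-]
After op 6 [order #5] limit_sell(price=95, qty=5): fills=#4x#5:5@95; bids=[#4:2@95] asks=[-]
After op 7 [order #6] limit_buy(price=103, qty=8): fills=none; bids=[#6:8@103 #4:2@95] asks=[-]
After op 8 [order #7] limit_sell(price=101, qty=2): fills=#6x#7:2@103; bids=[#6:6@103 #4:2@95] asks=[-]

Answer: BIDS (highest first):
  #6: 6@103
  #4: 2@95
ASKS (lowest first):
  (empty)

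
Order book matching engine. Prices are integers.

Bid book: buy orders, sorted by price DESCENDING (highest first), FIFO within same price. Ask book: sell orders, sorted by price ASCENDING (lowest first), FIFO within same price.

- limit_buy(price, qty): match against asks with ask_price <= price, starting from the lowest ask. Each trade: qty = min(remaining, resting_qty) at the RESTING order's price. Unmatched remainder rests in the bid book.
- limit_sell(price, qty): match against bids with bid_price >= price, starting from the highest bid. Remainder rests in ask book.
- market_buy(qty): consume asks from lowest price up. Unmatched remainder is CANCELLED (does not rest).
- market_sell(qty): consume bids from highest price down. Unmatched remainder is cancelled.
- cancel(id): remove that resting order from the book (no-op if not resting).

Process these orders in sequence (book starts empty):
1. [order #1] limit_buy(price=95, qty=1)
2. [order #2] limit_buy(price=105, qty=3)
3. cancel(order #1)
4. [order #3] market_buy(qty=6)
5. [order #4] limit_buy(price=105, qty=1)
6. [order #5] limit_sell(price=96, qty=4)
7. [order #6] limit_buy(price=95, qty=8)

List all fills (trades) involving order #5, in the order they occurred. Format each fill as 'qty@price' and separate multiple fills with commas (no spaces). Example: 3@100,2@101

Answer: 3@105,1@105

Derivation:
After op 1 [order #1] limit_buy(price=95, qty=1): fills=none; bids=[#1:1@95] asks=[-]
After op 2 [order #2] limit_buy(price=105, qty=3): fills=none; bids=[#2:3@105 #1:1@95] asks=[-]
After op 3 cancel(order #1): fills=none; bids=[#2:3@105] asks=[-]
After op 4 [order #3] market_buy(qty=6): fills=none; bids=[#2:3@105] asks=[-]
After op 5 [order #4] limit_buy(price=105, qty=1): fills=none; bids=[#2:3@105 #4:1@105] asks=[-]
After op 6 [order #5] limit_sell(price=96, qty=4): fills=#2x#5:3@105 #4x#5:1@105; bids=[-] asks=[-]
After op 7 [order #6] limit_buy(price=95, qty=8): fills=none; bids=[#6:8@95] asks=[-]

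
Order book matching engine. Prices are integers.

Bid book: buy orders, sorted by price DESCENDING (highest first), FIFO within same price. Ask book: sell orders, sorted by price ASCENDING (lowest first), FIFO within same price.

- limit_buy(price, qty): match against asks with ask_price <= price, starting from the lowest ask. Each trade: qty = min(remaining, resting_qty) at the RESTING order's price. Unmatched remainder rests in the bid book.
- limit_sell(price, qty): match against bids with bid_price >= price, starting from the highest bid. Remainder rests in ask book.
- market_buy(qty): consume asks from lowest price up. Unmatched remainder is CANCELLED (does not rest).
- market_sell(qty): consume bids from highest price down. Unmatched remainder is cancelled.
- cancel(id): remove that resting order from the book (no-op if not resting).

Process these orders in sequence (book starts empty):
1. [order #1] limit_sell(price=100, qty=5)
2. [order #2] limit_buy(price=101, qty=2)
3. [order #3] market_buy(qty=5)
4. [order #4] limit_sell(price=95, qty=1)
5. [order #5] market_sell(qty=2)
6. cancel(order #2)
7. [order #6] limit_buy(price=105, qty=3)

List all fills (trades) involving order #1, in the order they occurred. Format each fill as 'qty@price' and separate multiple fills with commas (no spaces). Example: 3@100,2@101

After op 1 [order #1] limit_sell(price=100, qty=5): fills=none; bids=[-] asks=[#1:5@100]
After op 2 [order #2] limit_buy(price=101, qty=2): fills=#2x#1:2@100; bids=[-] asks=[#1:3@100]
After op 3 [order #3] market_buy(qty=5): fills=#3x#1:3@100; bids=[-] asks=[-]
After op 4 [order #4] limit_sell(price=95, qty=1): fills=none; bids=[-] asks=[#4:1@95]
After op 5 [order #5] market_sell(qty=2): fills=none; bids=[-] asks=[#4:1@95]
After op 6 cancel(order #2): fills=none; bids=[-] asks=[#4:1@95]
After op 7 [order #6] limit_buy(price=105, qty=3): fills=#6x#4:1@95; bids=[#6:2@105] asks=[-]

Answer: 2@100,3@100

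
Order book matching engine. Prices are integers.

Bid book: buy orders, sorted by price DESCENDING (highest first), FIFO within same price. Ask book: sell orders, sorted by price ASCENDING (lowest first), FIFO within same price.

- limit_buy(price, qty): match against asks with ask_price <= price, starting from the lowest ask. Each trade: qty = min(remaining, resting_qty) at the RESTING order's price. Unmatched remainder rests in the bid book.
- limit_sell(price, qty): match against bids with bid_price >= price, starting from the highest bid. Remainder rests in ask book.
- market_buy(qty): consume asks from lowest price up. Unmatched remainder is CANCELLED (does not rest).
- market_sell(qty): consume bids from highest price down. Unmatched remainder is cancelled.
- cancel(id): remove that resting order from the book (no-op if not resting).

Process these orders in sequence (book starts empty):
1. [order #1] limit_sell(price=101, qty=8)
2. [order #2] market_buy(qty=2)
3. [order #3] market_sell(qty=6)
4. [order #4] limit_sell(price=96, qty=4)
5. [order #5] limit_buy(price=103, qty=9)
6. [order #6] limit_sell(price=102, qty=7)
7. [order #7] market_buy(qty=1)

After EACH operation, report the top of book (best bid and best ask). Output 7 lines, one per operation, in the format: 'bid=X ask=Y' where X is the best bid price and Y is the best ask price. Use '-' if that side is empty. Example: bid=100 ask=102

Answer: bid=- ask=101
bid=- ask=101
bid=- ask=101
bid=- ask=96
bid=- ask=101
bid=- ask=101
bid=- ask=102

Derivation:
After op 1 [order #1] limit_sell(price=101, qty=8): fills=none; bids=[-] asks=[#1:8@101]
After op 2 [order #2] market_buy(qty=2): fills=#2x#1:2@101; bids=[-] asks=[#1:6@101]
After op 3 [order #3] market_sell(qty=6): fills=none; bids=[-] asks=[#1:6@101]
After op 4 [order #4] limit_sell(price=96, qty=4): fills=none; bids=[-] asks=[#4:4@96 #1:6@101]
After op 5 [order #5] limit_buy(price=103, qty=9): fills=#5x#4:4@96 #5x#1:5@101; bids=[-] asks=[#1:1@101]
After op 6 [order #6] limit_sell(price=102, qty=7): fills=none; bids=[-] asks=[#1:1@101 #6:7@102]
After op 7 [order #7] market_buy(qty=1): fills=#7x#1:1@101; bids=[-] asks=[#6:7@102]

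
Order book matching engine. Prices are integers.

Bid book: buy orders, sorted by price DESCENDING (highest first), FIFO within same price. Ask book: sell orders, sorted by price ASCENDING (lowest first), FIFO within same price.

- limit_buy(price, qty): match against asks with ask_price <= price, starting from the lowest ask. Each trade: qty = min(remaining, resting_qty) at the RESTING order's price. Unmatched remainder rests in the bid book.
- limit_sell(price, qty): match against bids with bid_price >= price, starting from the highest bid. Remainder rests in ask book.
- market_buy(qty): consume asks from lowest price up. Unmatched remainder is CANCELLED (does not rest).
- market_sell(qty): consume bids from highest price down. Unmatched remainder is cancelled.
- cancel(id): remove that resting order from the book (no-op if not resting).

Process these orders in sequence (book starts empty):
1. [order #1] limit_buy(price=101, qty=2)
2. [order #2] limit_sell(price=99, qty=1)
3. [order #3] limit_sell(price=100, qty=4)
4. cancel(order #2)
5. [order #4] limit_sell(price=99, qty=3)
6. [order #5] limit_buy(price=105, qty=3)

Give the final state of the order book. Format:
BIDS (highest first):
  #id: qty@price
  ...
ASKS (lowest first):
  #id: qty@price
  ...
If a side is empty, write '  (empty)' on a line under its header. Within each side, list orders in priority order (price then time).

Answer: BIDS (highest first):
  (empty)
ASKS (lowest first):
  #3: 3@100

Derivation:
After op 1 [order #1] limit_buy(price=101, qty=2): fills=none; bids=[#1:2@101] asks=[-]
After op 2 [order #2] limit_sell(price=99, qty=1): fills=#1x#2:1@101; bids=[#1:1@101] asks=[-]
After op 3 [order #3] limit_sell(price=100, qty=4): fills=#1x#3:1@101; bids=[-] asks=[#3:3@100]
After op 4 cancel(order #2): fills=none; bids=[-] asks=[#3:3@100]
After op 5 [order #4] limit_sell(price=99, qty=3): fills=none; bids=[-] asks=[#4:3@99 #3:3@100]
After op 6 [order #5] limit_buy(price=105, qty=3): fills=#5x#4:3@99; bids=[-] asks=[#3:3@100]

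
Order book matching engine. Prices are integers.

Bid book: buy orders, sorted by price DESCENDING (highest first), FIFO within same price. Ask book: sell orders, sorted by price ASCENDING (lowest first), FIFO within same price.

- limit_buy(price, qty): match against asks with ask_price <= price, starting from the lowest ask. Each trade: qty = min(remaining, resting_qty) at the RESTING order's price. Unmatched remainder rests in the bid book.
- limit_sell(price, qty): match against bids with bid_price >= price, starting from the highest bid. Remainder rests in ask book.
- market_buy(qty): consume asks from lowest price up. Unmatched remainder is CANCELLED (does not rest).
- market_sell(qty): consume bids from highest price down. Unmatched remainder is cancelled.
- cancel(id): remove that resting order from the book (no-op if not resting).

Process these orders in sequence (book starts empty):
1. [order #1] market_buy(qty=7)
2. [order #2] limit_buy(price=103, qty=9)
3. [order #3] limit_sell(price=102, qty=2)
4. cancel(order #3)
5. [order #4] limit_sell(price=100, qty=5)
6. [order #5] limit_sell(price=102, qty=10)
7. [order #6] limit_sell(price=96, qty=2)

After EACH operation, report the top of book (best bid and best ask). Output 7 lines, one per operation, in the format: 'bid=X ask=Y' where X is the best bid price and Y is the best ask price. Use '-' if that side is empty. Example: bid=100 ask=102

Answer: bid=- ask=-
bid=103 ask=-
bid=103 ask=-
bid=103 ask=-
bid=103 ask=-
bid=- ask=102
bid=- ask=96

Derivation:
After op 1 [order #1] market_buy(qty=7): fills=none; bids=[-] asks=[-]
After op 2 [order #2] limit_buy(price=103, qty=9): fills=none; bids=[#2:9@103] asks=[-]
After op 3 [order #3] limit_sell(price=102, qty=2): fills=#2x#3:2@103; bids=[#2:7@103] asks=[-]
After op 4 cancel(order #3): fills=none; bids=[#2:7@103] asks=[-]
After op 5 [order #4] limit_sell(price=100, qty=5): fills=#2x#4:5@103; bids=[#2:2@103] asks=[-]
After op 6 [order #5] limit_sell(price=102, qty=10): fills=#2x#5:2@103; bids=[-] asks=[#5:8@102]
After op 7 [order #6] limit_sell(price=96, qty=2): fills=none; bids=[-] asks=[#6:2@96 #5:8@102]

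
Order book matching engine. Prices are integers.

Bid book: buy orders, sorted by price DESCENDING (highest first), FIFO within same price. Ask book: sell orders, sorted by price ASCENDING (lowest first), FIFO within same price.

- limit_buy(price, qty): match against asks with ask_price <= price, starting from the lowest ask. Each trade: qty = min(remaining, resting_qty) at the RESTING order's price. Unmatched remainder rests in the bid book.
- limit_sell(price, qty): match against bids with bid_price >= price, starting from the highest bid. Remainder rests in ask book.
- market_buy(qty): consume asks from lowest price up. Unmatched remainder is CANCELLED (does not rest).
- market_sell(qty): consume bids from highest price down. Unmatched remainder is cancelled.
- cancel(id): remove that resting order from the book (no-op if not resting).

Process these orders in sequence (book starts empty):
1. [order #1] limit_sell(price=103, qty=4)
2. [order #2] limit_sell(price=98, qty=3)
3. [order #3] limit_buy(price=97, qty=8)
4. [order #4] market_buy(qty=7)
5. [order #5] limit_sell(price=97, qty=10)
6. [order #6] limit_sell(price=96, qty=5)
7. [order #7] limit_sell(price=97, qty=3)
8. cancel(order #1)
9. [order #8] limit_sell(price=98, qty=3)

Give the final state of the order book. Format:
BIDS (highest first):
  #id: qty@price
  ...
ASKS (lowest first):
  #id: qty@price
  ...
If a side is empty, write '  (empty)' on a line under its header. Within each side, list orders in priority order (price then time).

After op 1 [order #1] limit_sell(price=103, qty=4): fills=none; bids=[-] asks=[#1:4@103]
After op 2 [order #2] limit_sell(price=98, qty=3): fills=none; bids=[-] asks=[#2:3@98 #1:4@103]
After op 3 [order #3] limit_buy(price=97, qty=8): fills=none; bids=[#3:8@97] asks=[#2:3@98 #1:4@103]
After op 4 [order #4] market_buy(qty=7): fills=#4x#2:3@98 #4x#1:4@103; bids=[#3:8@97] asks=[-]
After op 5 [order #5] limit_sell(price=97, qty=10): fills=#3x#5:8@97; bids=[-] asks=[#5:2@97]
After op 6 [order #6] limit_sell(price=96, qty=5): fills=none; bids=[-] asks=[#6:5@96 #5:2@97]
After op 7 [order #7] limit_sell(price=97, qty=3): fills=none; bids=[-] asks=[#6:5@96 #5:2@97 #7:3@97]
After op 8 cancel(order #1): fills=none; bids=[-] asks=[#6:5@96 #5:2@97 #7:3@97]
After op 9 [order #8] limit_sell(price=98, qty=3): fills=none; bids=[-] asks=[#6:5@96 #5:2@97 #7:3@97 #8:3@98]

Answer: BIDS (highest first):
  (empty)
ASKS (lowest first):
  #6: 5@96
  #5: 2@97
  #7: 3@97
  #8: 3@98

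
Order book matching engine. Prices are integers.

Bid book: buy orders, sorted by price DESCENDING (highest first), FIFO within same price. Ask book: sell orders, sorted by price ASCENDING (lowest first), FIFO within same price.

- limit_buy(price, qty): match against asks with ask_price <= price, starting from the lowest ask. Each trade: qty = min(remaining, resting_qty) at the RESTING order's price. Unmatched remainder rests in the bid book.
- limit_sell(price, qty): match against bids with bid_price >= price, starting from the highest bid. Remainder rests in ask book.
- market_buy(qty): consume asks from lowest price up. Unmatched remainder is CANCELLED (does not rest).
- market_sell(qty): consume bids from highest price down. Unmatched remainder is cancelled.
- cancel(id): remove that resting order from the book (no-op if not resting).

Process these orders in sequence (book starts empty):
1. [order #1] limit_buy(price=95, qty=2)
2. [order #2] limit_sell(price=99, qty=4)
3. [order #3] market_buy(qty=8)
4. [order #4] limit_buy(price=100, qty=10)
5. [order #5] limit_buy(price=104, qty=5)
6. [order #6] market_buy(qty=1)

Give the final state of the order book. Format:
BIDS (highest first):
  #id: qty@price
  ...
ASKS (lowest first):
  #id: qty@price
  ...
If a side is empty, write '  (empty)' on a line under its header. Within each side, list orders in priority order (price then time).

Answer: BIDS (highest first):
  #5: 5@104
  #4: 10@100
  #1: 2@95
ASKS (lowest first):
  (empty)

Derivation:
After op 1 [order #1] limit_buy(price=95, qty=2): fills=none; bids=[#1:2@95] asks=[-]
After op 2 [order #2] limit_sell(price=99, qty=4): fills=none; bids=[#1:2@95] asks=[#2:4@99]
After op 3 [order #3] market_buy(qty=8): fills=#3x#2:4@99; bids=[#1:2@95] asks=[-]
After op 4 [order #4] limit_buy(price=100, qty=10): fills=none; bids=[#4:10@100 #1:2@95] asks=[-]
After op 5 [order #5] limit_buy(price=104, qty=5): fills=none; bids=[#5:5@104 #4:10@100 #1:2@95] asks=[-]
After op 6 [order #6] market_buy(qty=1): fills=none; bids=[#5:5@104 #4:10@100 #1:2@95] asks=[-]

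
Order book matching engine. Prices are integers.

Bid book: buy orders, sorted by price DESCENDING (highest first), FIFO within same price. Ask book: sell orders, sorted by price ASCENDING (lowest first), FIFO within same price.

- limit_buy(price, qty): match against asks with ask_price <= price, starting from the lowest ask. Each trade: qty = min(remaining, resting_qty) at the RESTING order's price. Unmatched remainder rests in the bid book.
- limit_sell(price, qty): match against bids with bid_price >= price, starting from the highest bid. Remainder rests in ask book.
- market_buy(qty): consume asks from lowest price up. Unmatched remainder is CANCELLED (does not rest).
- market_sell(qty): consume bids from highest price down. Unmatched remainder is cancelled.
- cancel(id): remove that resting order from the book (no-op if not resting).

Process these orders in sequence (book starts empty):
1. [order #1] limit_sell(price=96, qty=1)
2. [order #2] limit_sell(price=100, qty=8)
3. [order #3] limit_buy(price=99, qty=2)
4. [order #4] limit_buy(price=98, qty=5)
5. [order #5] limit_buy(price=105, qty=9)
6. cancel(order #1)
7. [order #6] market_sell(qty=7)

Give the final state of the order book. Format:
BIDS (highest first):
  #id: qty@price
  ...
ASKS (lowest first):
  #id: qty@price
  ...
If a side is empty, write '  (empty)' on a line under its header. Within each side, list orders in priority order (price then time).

Answer: BIDS (highest first):
  (empty)
ASKS (lowest first):
  (empty)

Derivation:
After op 1 [order #1] limit_sell(price=96, qty=1): fills=none; bids=[-] asks=[#1:1@96]
After op 2 [order #2] limit_sell(price=100, qty=8): fills=none; bids=[-] asks=[#1:1@96 #2:8@100]
After op 3 [order #3] limit_buy(price=99, qty=2): fills=#3x#1:1@96; bids=[#3:1@99] asks=[#2:8@100]
After op 4 [order #4] limit_buy(price=98, qty=5): fills=none; bids=[#3:1@99 #4:5@98] asks=[#2:8@100]
After op 5 [order #5] limit_buy(price=105, qty=9): fills=#5x#2:8@100; bids=[#5:1@105 #3:1@99 #4:5@98] asks=[-]
After op 6 cancel(order #1): fills=none; bids=[#5:1@105 #3:1@99 #4:5@98] asks=[-]
After op 7 [order #6] market_sell(qty=7): fills=#5x#6:1@105 #3x#6:1@99 #4x#6:5@98; bids=[-] asks=[-]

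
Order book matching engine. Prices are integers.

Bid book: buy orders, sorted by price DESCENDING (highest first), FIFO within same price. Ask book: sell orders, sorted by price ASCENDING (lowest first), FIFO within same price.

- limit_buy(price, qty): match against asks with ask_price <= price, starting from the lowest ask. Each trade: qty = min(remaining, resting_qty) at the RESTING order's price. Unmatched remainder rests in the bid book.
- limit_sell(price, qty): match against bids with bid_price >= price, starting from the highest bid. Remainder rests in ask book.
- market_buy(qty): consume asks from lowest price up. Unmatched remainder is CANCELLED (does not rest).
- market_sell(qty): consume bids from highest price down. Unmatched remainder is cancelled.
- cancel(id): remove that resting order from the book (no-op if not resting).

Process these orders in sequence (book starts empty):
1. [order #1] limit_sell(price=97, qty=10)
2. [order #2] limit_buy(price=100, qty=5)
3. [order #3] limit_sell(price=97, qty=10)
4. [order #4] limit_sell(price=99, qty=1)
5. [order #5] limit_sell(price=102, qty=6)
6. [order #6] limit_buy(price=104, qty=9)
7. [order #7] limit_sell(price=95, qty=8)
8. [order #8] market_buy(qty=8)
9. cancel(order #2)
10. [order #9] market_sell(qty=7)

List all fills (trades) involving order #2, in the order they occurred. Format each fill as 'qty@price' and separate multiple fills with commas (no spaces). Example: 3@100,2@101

Answer: 5@97

Derivation:
After op 1 [order #1] limit_sell(price=97, qty=10): fills=none; bids=[-] asks=[#1:10@97]
After op 2 [order #2] limit_buy(price=100, qty=5): fills=#2x#1:5@97; bids=[-] asks=[#1:5@97]
After op 3 [order #3] limit_sell(price=97, qty=10): fills=none; bids=[-] asks=[#1:5@97 #3:10@97]
After op 4 [order #4] limit_sell(price=99, qty=1): fills=none; bids=[-] asks=[#1:5@97 #3:10@97 #4:1@99]
After op 5 [order #5] limit_sell(price=102, qty=6): fills=none; bids=[-] asks=[#1:5@97 #3:10@97 #4:1@99 #5:6@102]
After op 6 [order #6] limit_buy(price=104, qty=9): fills=#6x#1:5@97 #6x#3:4@97; bids=[-] asks=[#3:6@97 #4:1@99 #5:6@102]
After op 7 [order #7] limit_sell(price=95, qty=8): fills=none; bids=[-] asks=[#7:8@95 #3:6@97 #4:1@99 #5:6@102]
After op 8 [order #8] market_buy(qty=8): fills=#8x#7:8@95; bids=[-] asks=[#3:6@97 #4:1@99 #5:6@102]
After op 9 cancel(order #2): fills=none; bids=[-] asks=[#3:6@97 #4:1@99 #5:6@102]
After op 10 [order #9] market_sell(qty=7): fills=none; bids=[-] asks=[#3:6@97 #4:1@99 #5:6@102]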